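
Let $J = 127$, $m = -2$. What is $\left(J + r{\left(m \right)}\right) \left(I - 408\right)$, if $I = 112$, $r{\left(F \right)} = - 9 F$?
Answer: $-42920$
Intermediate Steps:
$\left(J + r{\left(m \right)}\right) \left(I - 408\right) = \left(127 - -18\right) \left(112 - 408\right) = \left(127 + 18\right) \left(-296\right) = 145 \left(-296\right) = -42920$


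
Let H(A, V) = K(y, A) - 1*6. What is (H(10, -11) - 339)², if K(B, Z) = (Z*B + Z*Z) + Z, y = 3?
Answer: 42025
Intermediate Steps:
K(B, Z) = Z + Z² + B*Z (K(B, Z) = (B*Z + Z²) + Z = (Z² + B*Z) + Z = Z + Z² + B*Z)
H(A, V) = -6 + A*(4 + A) (H(A, V) = A*(1 + 3 + A) - 1*6 = A*(4 + A) - 6 = -6 + A*(4 + A))
(H(10, -11) - 339)² = ((-6 + 10*(4 + 10)) - 339)² = ((-6 + 10*14) - 339)² = ((-6 + 140) - 339)² = (134 - 339)² = (-205)² = 42025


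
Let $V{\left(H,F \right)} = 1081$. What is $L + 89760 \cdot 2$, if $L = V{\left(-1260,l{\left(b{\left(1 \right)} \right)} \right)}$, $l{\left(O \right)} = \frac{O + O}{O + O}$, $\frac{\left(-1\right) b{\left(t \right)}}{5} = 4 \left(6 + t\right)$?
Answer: $180601$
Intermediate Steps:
$b{\left(t \right)} = -120 - 20 t$ ($b{\left(t \right)} = - 5 \cdot 4 \left(6 + t\right) = - 5 \left(24 + 4 t\right) = -120 - 20 t$)
$l{\left(O \right)} = 1$ ($l{\left(O \right)} = \frac{2 O}{2 O} = 2 O \frac{1}{2 O} = 1$)
$L = 1081$
$L + 89760 \cdot 2 = 1081 + 89760 \cdot 2 = 1081 + 179520 = 180601$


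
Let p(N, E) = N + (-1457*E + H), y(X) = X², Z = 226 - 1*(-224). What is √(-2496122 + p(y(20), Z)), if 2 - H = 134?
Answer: 4*I*√196969 ≈ 1775.2*I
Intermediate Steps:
H = -132 (H = 2 - 1*134 = 2 - 134 = -132)
Z = 450 (Z = 226 + 224 = 450)
p(N, E) = -132 + N - 1457*E (p(N, E) = N + (-1457*E - 132) = N + (-132 - 1457*E) = -132 + N - 1457*E)
√(-2496122 + p(y(20), Z)) = √(-2496122 + (-132 + 20² - 1457*450)) = √(-2496122 + (-132 + 400 - 655650)) = √(-2496122 - 655382) = √(-3151504) = 4*I*√196969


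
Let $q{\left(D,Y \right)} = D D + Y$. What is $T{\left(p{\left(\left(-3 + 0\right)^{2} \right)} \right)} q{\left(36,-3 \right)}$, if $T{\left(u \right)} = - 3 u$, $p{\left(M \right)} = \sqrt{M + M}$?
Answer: $- 11637 \sqrt{2} \approx -16457.0$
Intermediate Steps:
$q{\left(D,Y \right)} = Y + D^{2}$ ($q{\left(D,Y \right)} = D^{2} + Y = Y + D^{2}$)
$p{\left(M \right)} = \sqrt{2} \sqrt{M}$ ($p{\left(M \right)} = \sqrt{2 M} = \sqrt{2} \sqrt{M}$)
$T{\left(u \right)} = - 3 u$
$T{\left(p{\left(\left(-3 + 0\right)^{2} \right)} \right)} q{\left(36,-3 \right)} = - 3 \sqrt{2} \sqrt{\left(-3 + 0\right)^{2}} \left(-3 + 36^{2}\right) = - 3 \sqrt{2} \sqrt{\left(-3\right)^{2}} \left(-3 + 1296\right) = - 3 \sqrt{2} \sqrt{9} \cdot 1293 = - 3 \sqrt{2} \cdot 3 \cdot 1293 = - 3 \cdot 3 \sqrt{2} \cdot 1293 = - 9 \sqrt{2} \cdot 1293 = - 11637 \sqrt{2}$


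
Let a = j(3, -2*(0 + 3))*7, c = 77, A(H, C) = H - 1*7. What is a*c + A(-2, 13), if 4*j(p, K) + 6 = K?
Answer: -1626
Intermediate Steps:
A(H, C) = -7 + H (A(H, C) = H - 7 = -7 + H)
j(p, K) = -3/2 + K/4
a = -21 (a = (-3/2 + (-2*(0 + 3))/4)*7 = (-3/2 + (-2*3)/4)*7 = (-3/2 + (¼)*(-6))*7 = (-3/2 - 3/2)*7 = -3*7 = -21)
a*c + A(-2, 13) = -21*77 + (-7 - 2) = -1617 - 9 = -1626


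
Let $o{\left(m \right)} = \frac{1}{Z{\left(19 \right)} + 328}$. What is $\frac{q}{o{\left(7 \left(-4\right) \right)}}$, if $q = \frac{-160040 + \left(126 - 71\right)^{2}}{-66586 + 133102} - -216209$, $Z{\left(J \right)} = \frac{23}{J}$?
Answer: $\frac{29984803728465}{421268} \approx 7.1177 \cdot 10^{7}$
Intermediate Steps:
$o{\left(m \right)} = \frac{19}{6255}$ ($o{\left(m \right)} = \frac{1}{\frac{23}{19} + 328} = \frac{1}{\frac{6255}{19}} = \frac{19}{6255}$)
$q = \frac{14381200829}{66516}$ ($q = \frac{-160040 + 55^{2}}{66516} + 216209 = \left(-160040 + 3025\right) \frac{1}{66516} + 216209 = \left(-157015\right) \frac{1}{66516} + 216209 = - \frac{157015}{66516} + 216209 = \frac{14381200829}{66516} \approx 2.1621 \cdot 10^{5}$)
$\frac{q}{o{\left(7 \left(-4\right) \right)}} = \frac{14381200829}{66516 \cdot \frac{19}{6255}} = \frac{14381200829}{66516} \cdot \frac{6255}{19} = \frac{29984803728465}{421268}$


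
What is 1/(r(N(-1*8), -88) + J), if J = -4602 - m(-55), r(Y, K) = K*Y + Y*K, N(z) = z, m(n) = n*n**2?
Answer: 1/163181 ≈ 6.1282e-6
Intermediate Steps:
m(n) = n**3
r(Y, K) = 2*K*Y (r(Y, K) = K*Y + K*Y = 2*K*Y)
J = 161773 (J = -4602 - 1*(-55)**3 = -4602 - 1*(-166375) = -4602 + 166375 = 161773)
1/(r(N(-1*8), -88) + J) = 1/(2*(-88)*(-1*8) + 161773) = 1/(2*(-88)*(-8) + 161773) = 1/(1408 + 161773) = 1/163181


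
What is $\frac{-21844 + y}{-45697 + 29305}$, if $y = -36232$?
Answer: $\frac{14519}{4098} \approx 3.5429$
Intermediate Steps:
$\frac{-21844 + y}{-45697 + 29305} = \frac{-21844 - 36232}{-45697 + 29305} = - \frac{58076}{-16392} = \left(-58076\right) \left(- \frac{1}{16392}\right) = \frac{14519}{4098}$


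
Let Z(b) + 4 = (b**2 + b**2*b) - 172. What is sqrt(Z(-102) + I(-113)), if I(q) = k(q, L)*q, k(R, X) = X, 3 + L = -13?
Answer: 2*I*sqrt(262293) ≈ 1024.3*I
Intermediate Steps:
L = -16 (L = -3 - 13 = -16)
I(q) = -16*q
Z(b) = -176 + b**2 + b**3 (Z(b) = -4 + ((b**2 + b**2*b) - 172) = -4 + ((b**2 + b**3) - 172) = -4 + (-172 + b**2 + b**3) = -176 + b**2 + b**3)
sqrt(Z(-102) + I(-113)) = sqrt((-176 + (-102)**2 + (-102)**3) - 16*(-113)) = sqrt((-176 + 10404 - 1061208) + 1808) = sqrt(-1050980 + 1808) = sqrt(-1049172) = 2*I*sqrt(262293)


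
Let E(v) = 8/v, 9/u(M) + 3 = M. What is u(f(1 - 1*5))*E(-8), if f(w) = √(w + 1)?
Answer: 9/4 + 3*I*√3/4 ≈ 2.25 + 1.299*I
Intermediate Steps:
f(w) = √(1 + w)
u(M) = 9/(-3 + M)
u(f(1 - 1*5))*E(-8) = (9/(-3 + √(1 + (1 - 1*5))))*(8/(-8)) = (9/(-3 + √(1 + (1 - 5))))*(8*(-⅛)) = (9/(-3 + √(1 - 4)))*(-1) = (9/(-3 + √(-3)))*(-1) = (9/(-3 + I*√3))*(-1) = -9/(-3 + I*√3)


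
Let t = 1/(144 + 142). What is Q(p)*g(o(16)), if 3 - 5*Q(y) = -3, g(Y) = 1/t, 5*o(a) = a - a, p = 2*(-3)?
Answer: 1716/5 ≈ 343.20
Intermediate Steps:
p = -6
o(a) = 0 (o(a) = (a - a)/5 = (1/5)*0 = 0)
t = 1/286 ≈ 0.0034965
g(Y) = 286 (g(Y) = 1/(1/286) = 286)
Q(y) = 6/5 (Q(y) = 3/5 - 1/5*(-3) = 3/5 + 3/5 = 6/5)
Q(p)*g(o(16)) = (6/5)*286 = 1716/5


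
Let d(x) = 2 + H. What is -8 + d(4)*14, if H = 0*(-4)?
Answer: 20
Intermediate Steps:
H = 0
d(x) = 2 (d(x) = 2 + 0 = 2)
-8 + d(4)*14 = -8 + 2*14 = -8 + 28 = 20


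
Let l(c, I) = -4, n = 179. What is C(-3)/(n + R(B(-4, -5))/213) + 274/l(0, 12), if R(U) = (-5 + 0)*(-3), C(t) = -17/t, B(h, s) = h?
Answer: -1305760/19071 ≈ -68.468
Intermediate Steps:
R(U) = 15 (R(U) = -5*(-3) = 15)
C(-3)/(n + R(B(-4, -5))/213) + 274/l(0, 12) = (-17/(-3))/(179 + 15/213) + 274/(-4) = (-17*(-⅓))/(179 + 15*(1/213)) + 274*(-¼) = 17/(3*(179 + 5/71)) - 137/2 = 17/(3*(12714/71)) - 137/2 = (17/3)*(71/12714) - 137/2 = 1207/38142 - 137/2 = -1305760/19071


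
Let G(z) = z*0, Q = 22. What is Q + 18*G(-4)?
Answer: 22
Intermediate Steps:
G(z) = 0
Q + 18*G(-4) = 22 + 18*0 = 22 + 0 = 22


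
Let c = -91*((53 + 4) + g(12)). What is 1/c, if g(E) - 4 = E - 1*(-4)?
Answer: -1/7007 ≈ -0.00014271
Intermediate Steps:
g(E) = 8 + E (g(E) = 4 + (E - 1*(-4)) = 4 + (E + 4) = 4 + (4 + E) = 8 + E)
c = -7007 (c = -91*((53 + 4) + (8 + 12)) = -91*(57 + 20) = -91*77 = -7007)
1/c = 1/(-7007) = -1/7007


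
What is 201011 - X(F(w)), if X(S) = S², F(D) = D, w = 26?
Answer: 200335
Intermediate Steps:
201011 - X(F(w)) = 201011 - 1*26² = 201011 - 1*676 = 201011 - 676 = 200335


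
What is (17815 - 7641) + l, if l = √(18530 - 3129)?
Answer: 10174 + √15401 ≈ 10298.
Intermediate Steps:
l = √15401 ≈ 124.10
(17815 - 7641) + l = (17815 - 7641) + √15401 = 10174 + √15401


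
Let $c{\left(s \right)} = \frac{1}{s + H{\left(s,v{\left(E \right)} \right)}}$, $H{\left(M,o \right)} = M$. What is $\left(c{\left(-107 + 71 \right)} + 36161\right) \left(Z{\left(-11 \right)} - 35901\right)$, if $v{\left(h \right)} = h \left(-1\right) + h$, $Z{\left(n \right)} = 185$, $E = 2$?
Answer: $- \frac{23247464039}{18} \approx -1.2915 \cdot 10^{9}$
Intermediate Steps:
$v{\left(h \right)} = 0$ ($v{\left(h \right)} = - h + h = 0$)
$c{\left(s \right)} = \frac{1}{2 s}$ ($c{\left(s \right)} = \frac{1}{s + s} = \frac{1}{2 s}$)
$\left(c{\left(-107 + 71 \right)} + 36161\right) \left(Z{\left(-11 \right)} - 35901\right) = \left(\frac{1}{2 \left(-107 + 71\right)} + 36161\right) \left(185 - 35901\right) = \left(\frac{1}{2 \left(-36\right)} + 36161\right) \left(-35716\right) = \left(\frac{1}{2} \left(- \frac{1}{36}\right) + 36161\right) \left(-35716\right) = \left(- \frac{1}{72} + 36161\right) \left(-35716\right) = \frac{2603591}{72} \left(-35716\right) = - \frac{23247464039}{18}$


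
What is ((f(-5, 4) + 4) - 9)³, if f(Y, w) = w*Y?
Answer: -15625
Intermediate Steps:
f(Y, w) = Y*w
((f(-5, 4) + 4) - 9)³ = ((-5*4 + 4) - 9)³ = ((-20 + 4) - 9)³ = (-16 - 9)³ = (-25)³ = -15625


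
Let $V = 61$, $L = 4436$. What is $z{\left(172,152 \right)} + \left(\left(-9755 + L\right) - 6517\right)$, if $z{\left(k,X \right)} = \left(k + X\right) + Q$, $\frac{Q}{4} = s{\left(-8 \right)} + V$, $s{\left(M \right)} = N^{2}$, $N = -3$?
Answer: $-11232$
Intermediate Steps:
$s{\left(M \right)} = 9$ ($s{\left(M \right)} = \left(-3\right)^{2} = 9$)
$Q = 280$ ($Q = 4 \left(9 + 61\right) = 4 \cdot 70 = 280$)
$z{\left(k,X \right)} = 280 + X + k$ ($z{\left(k,X \right)} = \left(k + X\right) + 280 = \left(X + k\right) + 280 = 280 + X + k$)
$z{\left(172,152 \right)} + \left(\left(-9755 + L\right) - 6517\right) = \left(280 + 152 + 172\right) + \left(\left(-9755 + 4436\right) - 6517\right) = 604 - 11836 = -11232$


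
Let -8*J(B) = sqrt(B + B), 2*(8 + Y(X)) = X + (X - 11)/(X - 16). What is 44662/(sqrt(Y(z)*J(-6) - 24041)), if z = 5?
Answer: 89324*sqrt(22)/sqrt(-2115608 + 115*I*sqrt(3)) ≈ 0.01356 - 288.05*I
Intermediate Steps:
Y(X) = -8 + X/2 + (-11 + X)/(2*(-16 + X)) (Y(X) = -8 + (X + (X - 11)/(X - 16))/2 = -8 + (X + (-11 + X)/(-16 + X))/2 = -8 + (X/2 + (-11 + X)/(2*(-16 + X))) = -8 + X/2 + (-11 + X)/(2*(-16 + X)))
J(B) = -sqrt(2)*sqrt(B)/8 (J(B) = -sqrt(B + B)/8 = -sqrt(2)*sqrt(B)/8)
44662/(sqrt(Y(z)*J(-6) - 24041)) = 44662/(sqrt(((245 + 5**2 - 31*5)/(2*(-16 + 5)))*(-sqrt(2)*sqrt(-6)/8) - 24041)) = 44662/(sqrt(((1/2)*(245 + 25 - 155)/(-11))*(-sqrt(2)*I*sqrt(6)/8) - 24041)) = 44662/(sqrt(((1/2)*(-1/11)*115)*(-I*sqrt(3)/4) - 24041)) = 44662/(sqrt(-(-115)*I*sqrt(3)/88 - 24041)) = 44662/(sqrt(115*I*sqrt(3)/88 - 24041)) = 44662/(sqrt(-24041 + 115*I*sqrt(3)/88)) = 44662/sqrt(-24041 + 115*I*sqrt(3)/88)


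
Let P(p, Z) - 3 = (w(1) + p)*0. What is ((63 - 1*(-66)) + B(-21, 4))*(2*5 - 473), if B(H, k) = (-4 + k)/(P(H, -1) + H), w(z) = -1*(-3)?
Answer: -59727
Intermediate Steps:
w(z) = 3
P(p, Z) = 3 (P(p, Z) = 3 + (3 + p)*0 = 3 + 0 = 3)
B(H, k) = (-4 + k)/(3 + H)
((63 - 1*(-66)) + B(-21, 4))*(2*5 - 473) = ((63 - 1*(-66)) + (-4 + 4)/(3 - 21))*(2*5 - 473) = ((63 + 66) + 0/(-18))*(10 - 473) = (129 - 1/18*0)*(-463) = (129 + 0)*(-463) = 129*(-463) = -59727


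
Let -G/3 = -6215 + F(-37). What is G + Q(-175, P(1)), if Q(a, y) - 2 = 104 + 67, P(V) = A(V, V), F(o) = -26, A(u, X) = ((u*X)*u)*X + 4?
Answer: 18896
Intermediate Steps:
A(u, X) = 4 + X²*u² (A(u, X) = ((X*u)*u)*X + 4 = (X*u²)*X + 4 = X²*u² + 4 = 4 + X²*u²)
P(V) = 4 + V⁴ (P(V) = 4 + V²*V² = 4 + V⁴)
Q(a, y) = 173 (Q(a, y) = 2 + (104 + 67) = 2 + 171 = 173)
G = 18723 (G = -3*(-6215 - 26) = -3*(-6241) = 18723)
G + Q(-175, P(1)) = 18723 + 173 = 18896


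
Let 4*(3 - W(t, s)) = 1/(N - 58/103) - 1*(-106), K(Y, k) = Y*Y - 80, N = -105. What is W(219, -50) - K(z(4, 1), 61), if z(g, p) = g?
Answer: 1761529/43492 ≈ 40.502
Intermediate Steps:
K(Y, k) = -80 + Y**2 (K(Y, k) = Y**2 - 80 = -80 + Y**2)
W(t, s) = -1021959/43492 (W(t, s) = 3 - (1/(-105 - 58/103) - 1*(-106))/4 = 3 - (1/(-105 - 58*1/103) + 106)/4 = 3 - (1/(-105 - 58/103) + 106)/4 = 3 - (1/(-10873/103) + 106)/4 = 3 - (-103/10873 + 106)/4 = 3 - 1/4*1152435/10873 = 3 - 1152435/43492 = -1021959/43492)
W(219, -50) - K(z(4, 1), 61) = -1021959/43492 - (-80 + 4**2) = -1021959/43492 - (-80 + 16) = -1021959/43492 - 1*(-64) = -1021959/43492 + 64 = 1761529/43492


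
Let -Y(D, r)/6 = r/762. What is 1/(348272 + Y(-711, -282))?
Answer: 127/44230826 ≈ 2.8713e-6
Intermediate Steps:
Y(D, r) = -r/127 (Y(D, r) = -6*r/762 = -r/127)
1/(348272 + Y(-711, -282)) = 1/(348272 - 1/127*(-282)) = 1/(348272 + 282/127) = 1/(44230826/127) = 127/44230826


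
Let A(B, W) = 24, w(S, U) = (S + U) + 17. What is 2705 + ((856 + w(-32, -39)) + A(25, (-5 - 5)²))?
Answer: 3531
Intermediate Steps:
w(S, U) = 17 + S + U
2705 + ((856 + w(-32, -39)) + A(25, (-5 - 5)²)) = 2705 + ((856 + (17 - 32 - 39)) + 24) = 2705 + ((856 - 54) + 24) = 2705 + (802 + 24) = 2705 + 826 = 3531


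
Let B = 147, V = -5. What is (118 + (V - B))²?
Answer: 1156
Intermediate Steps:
(118 + (V - B))² = (118 + (-5 - 1*147))² = (118 + (-5 - 147))² = (118 - 152)² = (-34)² = 1156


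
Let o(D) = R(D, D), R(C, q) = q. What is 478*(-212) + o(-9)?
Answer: -101345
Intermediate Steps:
o(D) = D
478*(-212) + o(-9) = 478*(-212) - 9 = -101336 - 9 = -101345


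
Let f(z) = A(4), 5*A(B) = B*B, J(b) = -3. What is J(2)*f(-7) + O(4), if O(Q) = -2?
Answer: -58/5 ≈ -11.600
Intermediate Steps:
A(B) = B**2/5 (A(B) = (B*B)/5 = B**2/5)
f(z) = 16/5 (f(z) = (1/5)*4**2 = (1/5)*16 = 16/5)
J(2)*f(-7) + O(4) = -3*16/5 - 2 = -48/5 - 2 = -58/5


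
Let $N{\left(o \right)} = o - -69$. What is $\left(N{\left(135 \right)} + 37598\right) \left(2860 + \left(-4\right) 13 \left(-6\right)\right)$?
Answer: $119907944$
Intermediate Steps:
$N{\left(o \right)} = 69 + o$ ($N{\left(o \right)} = o + 69 = 69 + o$)
$\left(N{\left(135 \right)} + 37598\right) \left(2860 + \left(-4\right) 13 \left(-6\right)\right) = \left(\left(69 + 135\right) + 37598\right) \left(2860 + \left(-4\right) 13 \left(-6\right)\right) = \left(204 + 37598\right) \left(2860 - -312\right) = 37802 \left(2860 + 312\right) = 37802 \cdot 3172 = 119907944$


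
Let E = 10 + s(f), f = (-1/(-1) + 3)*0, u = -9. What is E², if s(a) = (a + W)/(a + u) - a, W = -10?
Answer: 10000/81 ≈ 123.46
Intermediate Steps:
f = 0 (f = (-1*(-1) + 3)*0 = (1 + 3)*0 = 4*0 = 0)
s(a) = -a + (-10 + a)/(-9 + a) (s(a) = (a - 10)/(a - 9) - a = (-10 + a)/(-9 + a) - a = -a + (-10 + a)/(-9 + a))
E = 100/9 (E = 10 + (-10 - 1*0² + 10*0)/(-9 + 0) = 10 + (-10 - 1*0 + 0)/(-9) = 10 - (-10 + 0 + 0)/9 = 10 - ⅑*(-10) = 10 + 10/9 = 100/9 ≈ 11.111)
E² = (100/9)² = 10000/81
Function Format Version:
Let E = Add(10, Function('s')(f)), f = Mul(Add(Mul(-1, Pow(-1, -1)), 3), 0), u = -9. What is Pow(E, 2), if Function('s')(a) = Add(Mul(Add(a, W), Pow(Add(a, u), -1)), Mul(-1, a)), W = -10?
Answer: Rational(10000, 81) ≈ 123.46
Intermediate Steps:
f = 0 (f = Mul(Add(Mul(-1, -1), 3), 0) = Mul(Add(1, 3), 0) = Mul(4, 0) = 0)
Function('s')(a) = Add(Mul(-1, a), Mul(Pow(Add(-9, a), -1), Add(-10, a))) (Function('s')(a) = Add(Mul(Add(a, -10), Pow(Add(a, -9), -1)), Mul(-1, a)) = Add(Mul(Add(-10, a), Pow(Add(-9, a), -1)), Mul(-1, a)) = Add(Mul(Pow(Add(-9, a), -1), Add(-10, a)), Mul(-1, a)) = Add(Mul(-1, a), Mul(Pow(Add(-9, a), -1), Add(-10, a))))
E = Rational(100, 9) (E = Add(10, Mul(Pow(Add(-9, 0), -1), Add(-10, Mul(-1, Pow(0, 2)), Mul(10, 0)))) = Add(10, Mul(Pow(-9, -1), Add(-10, Mul(-1, 0), 0))) = Add(10, Mul(Rational(-1, 9), Add(-10, 0, 0))) = Add(10, Mul(Rational(-1, 9), -10)) = Add(10, Rational(10, 9)) = Rational(100, 9) ≈ 11.111)
Pow(E, 2) = Pow(Rational(100, 9), 2) = Rational(10000, 81)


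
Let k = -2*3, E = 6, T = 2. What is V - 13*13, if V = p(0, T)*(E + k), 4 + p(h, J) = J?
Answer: -169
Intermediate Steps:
p(h, J) = -4 + J
k = -6
V = 0 (V = (-4 + 2)*(6 - 6) = -2*0 = 0)
V - 13*13 = 0 - 13*13 = 0 - 169 = -169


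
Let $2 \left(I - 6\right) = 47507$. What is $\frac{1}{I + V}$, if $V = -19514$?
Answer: $\frac{2}{8491} \approx 0.00023554$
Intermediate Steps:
$I = \frac{47519}{2}$ ($I = 6 + \frac{1}{2} \cdot 47507 = 6 + \frac{47507}{2} = \frac{47519}{2} \approx 23760.0$)
$\frac{1}{I + V} = \frac{1}{\frac{47519}{2} - 19514} = \frac{1}{\frac{8491}{2}} = \frac{2}{8491}$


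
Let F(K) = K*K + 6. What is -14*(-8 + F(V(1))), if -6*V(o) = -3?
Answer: 49/2 ≈ 24.500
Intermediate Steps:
V(o) = ½ (V(o) = -⅙*(-3) = ½)
F(K) = 6 + K² (F(K) = K² + 6 = 6 + K²)
-14*(-8 + F(V(1))) = -14*(-8 + (6 + (½)²)) = -14*(-8 + (6 + ¼)) = -14*(-8 + 25/4) = -14*(-7/4) = 49/2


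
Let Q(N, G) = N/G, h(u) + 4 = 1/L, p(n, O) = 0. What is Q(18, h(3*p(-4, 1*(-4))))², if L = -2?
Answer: 16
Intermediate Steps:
h(u) = -9/2 (h(u) = -4 + 1/(-2) = -4 - ½ = -9/2)
Q(18, h(3*p(-4, 1*(-4))))² = (18/(-9/2))² = (18*(-2/9))² = (-4)² = 16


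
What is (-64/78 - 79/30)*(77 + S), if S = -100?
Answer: 10327/130 ≈ 79.438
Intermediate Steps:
(-64/78 - 79/30)*(77 + S) = (-64/78 - 79/30)*(77 - 100) = (-64*1/78 - 79*1/30)*(-23) = (-32/39 - 79/30)*(-23) = -449/130*(-23) = 10327/130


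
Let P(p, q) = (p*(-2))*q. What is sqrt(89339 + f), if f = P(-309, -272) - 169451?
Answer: 4*I*sqrt(15513) ≈ 498.2*I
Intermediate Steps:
P(p, q) = -2*p*q (P(p, q) = (-2*p)*q = -2*p*q)
f = -337547 (f = -2*(-309)*(-272) - 169451 = -168096 - 169451 = -337547)
sqrt(89339 + f) = sqrt(89339 - 337547) = sqrt(-248208) = 4*I*sqrt(15513)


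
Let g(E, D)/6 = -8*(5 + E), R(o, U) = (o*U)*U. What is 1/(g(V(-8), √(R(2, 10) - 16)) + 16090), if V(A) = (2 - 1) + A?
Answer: 1/16186 ≈ 6.1782e-5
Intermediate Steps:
R(o, U) = o*U² (R(o, U) = (U*o)*U = o*U²)
V(A) = 1 + A
g(E, D) = -240 - 48*E (g(E, D) = 6*(-8*(5 + E)) = 6*(-40 - 8*E) = -240 - 48*E)
1/(g(V(-8), √(R(2, 10) - 16)) + 16090) = 1/((-240 - 48*(1 - 8)) + 16090) = 1/((-240 - 48*(-7)) + 16090) = 1/((-240 + 336) + 16090) = 1/(96 + 16090) = 1/16186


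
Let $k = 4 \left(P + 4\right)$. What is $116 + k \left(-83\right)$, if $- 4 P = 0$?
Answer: $-1212$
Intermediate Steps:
$P = 0$ ($P = \left(- \frac{1}{4}\right) 0 = 0$)
$k = 16$ ($k = 4 \left(0 + 4\right) = 4 \cdot 4 = 16$)
$116 + k \left(-83\right) = 116 + 16 \left(-83\right) = 116 - 1328 = -1212$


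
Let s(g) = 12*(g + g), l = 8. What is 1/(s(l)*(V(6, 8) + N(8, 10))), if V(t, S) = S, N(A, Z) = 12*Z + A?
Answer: 1/26112 ≈ 3.8297e-5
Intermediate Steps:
N(A, Z) = A + 12*Z
s(g) = 24*g (s(g) = 12*(2*g) = 24*g)
1/(s(l)*(V(6, 8) + N(8, 10))) = 1/((24*8)*(8 + (8 + 12*10))) = 1/(192*(8 + (8 + 120))) = 1/(192*(8 + 128)) = 1/(192*136) = 1/26112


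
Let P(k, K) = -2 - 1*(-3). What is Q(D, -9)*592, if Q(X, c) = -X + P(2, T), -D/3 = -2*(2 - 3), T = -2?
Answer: 4144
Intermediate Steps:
P(k, K) = 1 (P(k, K) = -2 + 3 = 1)
D = -6 (D = -(-6)*(2 - 3) = -(-6)*(-1) = -3*2 = -6)
Q(X, c) = 1 - X (Q(X, c) = -X + 1 = 1 - X)
Q(D, -9)*592 = (1 - 1*(-6))*592 = (1 + 6)*592 = 7*592 = 4144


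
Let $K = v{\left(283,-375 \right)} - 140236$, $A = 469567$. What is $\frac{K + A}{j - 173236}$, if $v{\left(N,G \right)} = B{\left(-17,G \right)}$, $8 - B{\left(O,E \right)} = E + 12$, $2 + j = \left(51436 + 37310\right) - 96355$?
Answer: $- \frac{329702}{180847} \approx -1.8231$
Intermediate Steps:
$j = -7611$ ($j = -2 + \left(\left(51436 + 37310\right) - 96355\right) = -2 + \left(88746 - 96355\right) = -2 - 7609 = -7611$)
$B{\left(O,E \right)} = -4 - E$ ($B{\left(O,E \right)} = 8 - \left(E + 12\right) = 8 - \left(12 + E\right) = -4 - E$)
$v{\left(N,G \right)} = -4 - G$
$K = -139865$ ($K = \left(-4 - -375\right) - 140236 = \left(-4 + 375\right) - 140236 = 371 - 140236 = -139865$)
$\frac{K + A}{j - 173236} = \frac{-139865 + 469567}{-7611 - 173236} = \frac{329702}{-7611 - 173236} = \frac{329702}{-180847} = 329702 \left(- \frac{1}{180847}\right) = - \frac{329702}{180847}$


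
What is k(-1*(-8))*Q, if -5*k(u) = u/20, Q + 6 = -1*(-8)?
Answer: -4/25 ≈ -0.16000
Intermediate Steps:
Q = 2 (Q = -6 - 1*(-8) = -6 + 8 = 2)
k(u) = -u/100 (k(u) = -u/(5*20) = -u/100)
k(-1*(-8))*Q = -(-1)*(-8)/100*2 = -1/100*8*2 = -2/25*2 = -4/25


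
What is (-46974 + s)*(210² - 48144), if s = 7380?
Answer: 160118136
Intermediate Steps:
(-46974 + s)*(210² - 48144) = (-46974 + 7380)*(210² - 48144) = -39594*(44100 - 48144) = -39594*(-4044) = 160118136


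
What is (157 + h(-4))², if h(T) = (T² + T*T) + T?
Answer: 34225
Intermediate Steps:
h(T) = T + 2*T² (h(T) = (T² + T²) + T = 2*T² + T = T + 2*T²)
(157 + h(-4))² = (157 - 4*(1 + 2*(-4)))² = (157 - 4*(1 - 8))² = (157 - 4*(-7))² = (157 + 28)² = 185² = 34225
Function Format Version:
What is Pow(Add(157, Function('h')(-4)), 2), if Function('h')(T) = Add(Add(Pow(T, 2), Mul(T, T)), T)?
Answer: 34225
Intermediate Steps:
Function('h')(T) = Add(T, Mul(2, Pow(T, 2))) (Function('h')(T) = Add(Add(Pow(T, 2), Pow(T, 2)), T) = Add(Mul(2, Pow(T, 2)), T) = Add(T, Mul(2, Pow(T, 2))))
Pow(Add(157, Function('h')(-4)), 2) = Pow(Add(157, Mul(-4, Add(1, Mul(2, -4)))), 2) = Pow(Add(157, Mul(-4, Add(1, -8))), 2) = Pow(Add(157, Mul(-4, -7)), 2) = Pow(Add(157, 28), 2) = Pow(185, 2) = 34225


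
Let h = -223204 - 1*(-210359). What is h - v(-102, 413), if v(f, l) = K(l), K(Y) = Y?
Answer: -13258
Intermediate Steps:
h = -12845 (h = -223204 + 210359 = -12845)
v(f, l) = l
h - v(-102, 413) = -12845 - 1*413 = -12845 - 413 = -13258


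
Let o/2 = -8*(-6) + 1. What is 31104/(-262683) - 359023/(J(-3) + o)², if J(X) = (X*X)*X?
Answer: -388749111/5449321 ≈ -71.339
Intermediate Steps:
J(X) = X³ (J(X) = X²*X = X³)
o = 98 (o = 2*(-8*(-6) + 1) = 2*(48 + 1) = 2*49 = 98)
31104/(-262683) - 359023/(J(-3) + o)² = 31104/(-262683) - 359023/((-3)³ + 98)² = 31104*(-1/262683) - 359023/(-27 + 98)² = -128/1081 - 359023/(71²) = -128/1081 - 359023/5041 = -388749111/5449321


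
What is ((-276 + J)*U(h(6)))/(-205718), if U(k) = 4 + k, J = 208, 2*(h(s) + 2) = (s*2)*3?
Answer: 680/102859 ≈ 0.0066110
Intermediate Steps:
h(s) = -2 + 3*s (h(s) = -2 + ((s*2)*3)/2 = -2 + ((2*s)*3)/2 = -2 + (6*s)/2 = -2 + 3*s)
((-276 + J)*U(h(6)))/(-205718) = ((-276 + 208)*(4 + (-2 + 3*6)))/(-205718) = -68*(4 + (-2 + 18))*(-1/205718) = -68*(4 + 16)*(-1/205718) = -68*20*(-1/205718) = -1360*(-1/205718) = 680/102859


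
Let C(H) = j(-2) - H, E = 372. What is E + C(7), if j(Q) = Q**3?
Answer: 357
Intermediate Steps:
C(H) = -8 - H (C(H) = (-2)**3 - H = -8 - H)
E + C(7) = 372 + (-8 - 1*7) = 372 + (-8 - 7) = 372 - 15 = 357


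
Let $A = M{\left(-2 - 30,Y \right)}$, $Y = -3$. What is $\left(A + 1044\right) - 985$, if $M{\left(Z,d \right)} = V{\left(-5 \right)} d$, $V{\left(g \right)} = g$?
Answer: $74$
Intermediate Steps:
$M{\left(Z,d \right)} = - 5 d$
$A = 15$ ($A = \left(-5\right) \left(-3\right) = 15$)
$\left(A + 1044\right) - 985 = \left(15 + 1044\right) - 985 = 1059 - 985 = 74$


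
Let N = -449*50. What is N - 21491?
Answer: -43941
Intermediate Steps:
N = -22450
N - 21491 = -22450 - 21491 = -43941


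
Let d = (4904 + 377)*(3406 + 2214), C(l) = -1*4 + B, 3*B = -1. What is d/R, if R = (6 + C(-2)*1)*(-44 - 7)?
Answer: -5935844/17 ≈ -3.4917e+5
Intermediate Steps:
B = -1/3 (B = (1/3)*(-1) = -1/3 ≈ -0.33333)
C(l) = -13/3 (C(l) = -1*4 - 1/3 = -4 - 1/3 = -13/3)
d = 29679220 (d = 5281*5620 = 29679220)
R = -85 (R = (6 - 13/3*1)*(-44 - 7) = (6 - 13/3)*(-51) = (5/3)*(-51) = -85)
d/R = 29679220/(-85) = 29679220*(-1/85) = -5935844/17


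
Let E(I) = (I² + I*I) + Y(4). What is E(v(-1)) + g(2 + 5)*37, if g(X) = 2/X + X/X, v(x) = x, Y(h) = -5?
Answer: 312/7 ≈ 44.571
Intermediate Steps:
g(X) = 1 + 2/X (g(X) = 2/X + 1 = 1 + 2/X)
E(I) = -5 + 2*I² (E(I) = (I² + I*I) - 5 = (I² + I²) - 5 = 2*I² - 5 = -5 + 2*I²)
E(v(-1)) + g(2 + 5)*37 = (-5 + 2*(-1)²) + ((2 + (2 + 5))/(2 + 5))*37 = (-5 + 2*1) + ((2 + 7)/7)*37 = (-5 + 2) + ((⅐)*9)*37 = -3 + (9/7)*37 = -3 + 333/7 = 312/7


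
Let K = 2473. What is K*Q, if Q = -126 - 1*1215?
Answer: -3316293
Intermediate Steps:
Q = -1341 (Q = -126 - 1215 = -1341)
K*Q = 2473*(-1341) = -3316293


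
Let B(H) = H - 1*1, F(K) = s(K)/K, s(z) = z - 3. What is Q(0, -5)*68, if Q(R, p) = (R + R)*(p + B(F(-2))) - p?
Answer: 340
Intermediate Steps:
s(z) = -3 + z
F(K) = (-3 + K)/K
B(H) = -1 + H (B(H) = H - 1 = -1 + H)
Q(R, p) = -p + 2*R*(3/2 + p) (Q(R, p) = (R + R)*(p + (-1 + (-3 - 2)/(-2))) - p = (2*R)*(p + (-1 - ½*(-5))) - p = (2*R)*(p + (-1 + 5/2)) - p = (2*R)*(p + 3/2) - p = (2*R)*(3/2 + p) - p = 2*R*(3/2 + p) - p = -p + 2*R*(3/2 + p))
Q(0, -5)*68 = (-1*(-5) + 3*0 + 2*0*(-5))*68 = (5 + 0 + 0)*68 = 5*68 = 340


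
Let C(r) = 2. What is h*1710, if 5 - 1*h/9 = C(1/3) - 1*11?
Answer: 215460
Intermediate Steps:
h = 126 (h = 45 - 9*(2 - 1*11) = 45 - 9*(2 - 11) = 45 - 9*(-9) = 45 + 81 = 126)
h*1710 = 126*1710 = 215460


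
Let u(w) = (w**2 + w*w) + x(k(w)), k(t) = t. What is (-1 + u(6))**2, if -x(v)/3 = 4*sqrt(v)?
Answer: 5905 - 1704*sqrt(6) ≈ 1731.1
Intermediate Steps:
x(v) = -12*sqrt(v)
u(w) = -12*sqrt(w) + 2*w**2 (u(w) = (w**2 + w*w) - 12*sqrt(w) = (w**2 + w**2) - 12*sqrt(w) = 2*w**2 - 12*sqrt(w) = -12*sqrt(w) + 2*w**2)
(-1 + u(6))**2 = (-1 + (-12*sqrt(6) + 2*6**2))**2 = (-1 + (-12*sqrt(6) + 2*36))**2 = (-1 + (-12*sqrt(6) + 72))**2 = (-1 + (72 - 12*sqrt(6)))**2 = (71 - 12*sqrt(6))**2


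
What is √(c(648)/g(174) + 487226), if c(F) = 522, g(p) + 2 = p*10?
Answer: √367934300195/869 ≈ 698.02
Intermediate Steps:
g(p) = -2 + 10*p (g(p) = -2 + p*10 = -2 + 10*p)
√(c(648)/g(174) + 487226) = √(522/(-2 + 10*174) + 487226) = √(522/(-2 + 1740) + 487226) = √(522/1738 + 487226) = √(522*(1/1738) + 487226) = √(261/869 + 487226) = √(423399655/869) = √367934300195/869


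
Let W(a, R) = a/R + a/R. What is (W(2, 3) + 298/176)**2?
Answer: 638401/69696 ≈ 9.1598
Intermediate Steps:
W(a, R) = 2*a/R
(W(2, 3) + 298/176)**2 = (2*2/3 + 298/176)**2 = (2*2*(1/3) + 298*(1/176))**2 = (4/3 + 149/88)**2 = (799/264)**2 = 638401/69696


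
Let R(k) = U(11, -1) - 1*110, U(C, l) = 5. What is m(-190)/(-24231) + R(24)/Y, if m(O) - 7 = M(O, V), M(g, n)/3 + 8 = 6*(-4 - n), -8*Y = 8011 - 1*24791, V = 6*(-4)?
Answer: -1305479/20329809 ≈ -0.064215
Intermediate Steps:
V = -24
Y = 4195/2 (Y = -(8011 - 1*24791)/8 = -(8011 - 24791)/8 = -⅛*(-16780) = 4195/2 ≈ 2097.5)
M(g, n) = -96 - 18*n (M(g, n) = -24 + 3*(6*(-4 - n)) = -24 + 3*(-24 - 6*n) = -24 + (-72 - 18*n) = -96 - 18*n)
m(O) = 343 (m(O) = 7 + (-96 - 18*(-24)) = 7 + (-96 + 432) = 7 + 336 = 343)
R(k) = -105 (R(k) = 5 - 1*110 = 5 - 110 = -105)
m(-190)/(-24231) + R(24)/Y = 343/(-24231) - 105/4195/2 = 343*(-1/24231) - 105*2/4195 = -343/24231 - 42/839 = -1305479/20329809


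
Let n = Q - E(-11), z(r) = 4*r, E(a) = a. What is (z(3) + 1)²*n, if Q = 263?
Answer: 46306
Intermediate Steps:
n = 274 (n = 263 - 1*(-11) = 263 + 11 = 274)
(z(3) + 1)²*n = (4*3 + 1)²*274 = (12 + 1)²*274 = 13²*274 = 169*274 = 46306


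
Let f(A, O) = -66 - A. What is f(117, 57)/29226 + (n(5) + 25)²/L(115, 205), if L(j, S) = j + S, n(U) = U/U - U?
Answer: 2138351/1558720 ≈ 1.3719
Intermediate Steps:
n(U) = 1 - U
L(j, S) = S + j
f(117, 57)/29226 + (n(5) + 25)²/L(115, 205) = (-66 - 1*117)/29226 + ((1 - 1*5) + 25)²/(205 + 115) = (-66 - 117)*(1/29226) + ((1 - 5) + 25)²/320 = -183*1/29226 + (-4 + 25)²*(1/320) = -61/9742 + 21²*(1/320) = -61/9742 + 441*(1/320) = -61/9742 + 441/320 = 2138351/1558720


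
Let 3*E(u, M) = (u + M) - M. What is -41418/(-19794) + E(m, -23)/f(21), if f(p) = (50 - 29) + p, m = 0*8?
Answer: 6903/3299 ≈ 2.0925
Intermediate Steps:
m = 0
f(p) = 21 + p
E(u, M) = u/3 (E(u, M) = ((u + M) - M)/3 = ((M + u) - M)/3 = u/3)
-41418/(-19794) + E(m, -23)/f(21) = -41418/(-19794) + ((⅓)*0)/(21 + 21) = -41418*(-1/19794) + 0/42 = 6903/3299 + 0*(1/42) = 6903/3299 + 0 = 6903/3299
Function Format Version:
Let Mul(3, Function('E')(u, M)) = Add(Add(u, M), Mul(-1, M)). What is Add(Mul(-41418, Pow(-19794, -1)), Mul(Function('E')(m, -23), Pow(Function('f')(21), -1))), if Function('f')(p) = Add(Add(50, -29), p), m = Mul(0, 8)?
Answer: Rational(6903, 3299) ≈ 2.0925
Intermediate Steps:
m = 0
Function('f')(p) = Add(21, p)
Function('E')(u, M) = Mul(Rational(1, 3), u) (Function('E')(u, M) = Mul(Rational(1, 3), Add(Add(u, M), Mul(-1, M))) = Mul(Rational(1, 3), Add(Add(M, u), Mul(-1, M))) = Mul(Rational(1, 3), u))
Add(Mul(-41418, Pow(-19794, -1)), Mul(Function('E')(m, -23), Pow(Function('f')(21), -1))) = Add(Mul(-41418, Pow(-19794, -1)), Mul(Mul(Rational(1, 3), 0), Pow(Add(21, 21), -1))) = Add(Mul(-41418, Rational(-1, 19794)), Mul(0, Pow(42, -1))) = Add(Rational(6903, 3299), Mul(0, Rational(1, 42))) = Add(Rational(6903, 3299), 0) = Rational(6903, 3299)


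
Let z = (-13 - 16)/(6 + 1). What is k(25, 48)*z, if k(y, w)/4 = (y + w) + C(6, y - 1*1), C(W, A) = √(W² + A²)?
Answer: -8468/7 - 696*√17/7 ≈ -1619.7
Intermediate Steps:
C(W, A) = √(A² + W²)
k(y, w) = 4*w + 4*y + 4*√(36 + (-1 + y)²) (k(y, w) = 4*((y + w) + √((y - 1*1)² + 6²)) = 4*((w + y) + √((y - 1)² + 36)) = 4*((w + y) + √((-1 + y)² + 36)) = 4*((w + y) + √(36 + (-1 + y)²)) = 4*(w + y + √(36 + (-1 + y)²)) = 4*w + 4*y + 4*√(36 + (-1 + y)²))
z = -29/7 ≈ -4.1429
k(25, 48)*z = (4*48 + 4*25 + 4*√(36 + (-1 + 25)²))*(-29/7) = (192 + 100 + 4*√(36 + 24²))*(-29/7) = (192 + 100 + 4*√(36 + 576))*(-29/7) = (192 + 100 + 4*√612)*(-29/7) = (192 + 100 + 4*(6*√17))*(-29/7) = (192 + 100 + 24*√17)*(-29/7) = (292 + 24*√17)*(-29/7) = -8468/7 - 696*√17/7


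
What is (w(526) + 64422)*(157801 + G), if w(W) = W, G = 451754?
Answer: 39589378140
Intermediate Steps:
(w(526) + 64422)*(157801 + G) = (526 + 64422)*(157801 + 451754) = 64948*609555 = 39589378140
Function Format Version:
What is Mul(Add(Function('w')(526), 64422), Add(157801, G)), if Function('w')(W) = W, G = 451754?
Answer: 39589378140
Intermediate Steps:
Mul(Add(Function('w')(526), 64422), Add(157801, G)) = Mul(Add(526, 64422), Add(157801, 451754)) = Mul(64948, 609555) = 39589378140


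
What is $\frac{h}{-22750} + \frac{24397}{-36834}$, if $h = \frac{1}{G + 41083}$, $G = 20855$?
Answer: $- \frac{818513251627}{1235771491500} \approx -0.66235$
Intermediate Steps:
$h = \frac{1}{61938}$ ($h = \frac{1}{20855 + 41083} = \frac{1}{61938} \approx 1.6145 \cdot 10^{-5}$)
$\frac{h}{-22750} + \frac{24397}{-36834} = \frac{1}{61938 \left(-22750\right)} + \frac{24397}{-36834} = \frac{1}{61938} \left(- \frac{1}{22750}\right) + 24397 \left(- \frac{1}{36834}\right) = - \frac{1}{1409089500} - \frac{24397}{36834} = - \frac{818513251627}{1235771491500}$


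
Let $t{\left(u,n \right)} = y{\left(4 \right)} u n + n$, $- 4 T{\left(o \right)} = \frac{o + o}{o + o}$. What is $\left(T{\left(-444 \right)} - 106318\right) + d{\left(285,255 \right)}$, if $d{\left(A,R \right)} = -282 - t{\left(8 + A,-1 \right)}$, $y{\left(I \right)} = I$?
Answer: $- \frac{421709}{4} \approx -1.0543 \cdot 10^{5}$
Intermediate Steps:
$T{\left(o \right)} = - \frac{1}{4}$ ($T{\left(o \right)} = - \frac{\left(o + o\right) \frac{1}{o + o}}{4} = - \frac{2 o \frac{1}{2 o}}{4} = \left(- \frac{1}{4}\right) 1 = - \frac{1}{4}$)
$t{\left(u,n \right)} = n + 4 n u$ ($t{\left(u,n \right)} = 4 u n + n = 4 n u + n = n + 4 n u$)
$d{\left(A,R \right)} = -249 + 4 A$ ($d{\left(A,R \right)} = -282 - - (1 + 4 \left(8 + A\right)) = -282 - - (1 + \left(32 + 4 A\right)) = -282 - - (33 + 4 A) = -282 - \left(-33 - 4 A\right) = -282 + \left(33 + 4 A\right) = -249 + 4 A$)
$\left(T{\left(-444 \right)} - 106318\right) + d{\left(285,255 \right)} = \left(- \frac{1}{4} - 106318\right) + \left(-249 + 4 \cdot 285\right) = - \frac{425273}{4} + \left(-249 + 1140\right) = - \frac{425273}{4} + 891 = - \frac{421709}{4}$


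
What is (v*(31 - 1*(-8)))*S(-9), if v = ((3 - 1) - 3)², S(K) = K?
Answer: -351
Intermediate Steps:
v = 1 (v = (2 - 3)² = (-1)² = 1)
(v*(31 - 1*(-8)))*S(-9) = (1*(31 - 1*(-8)))*(-9) = (1*(31 + 8))*(-9) = (1*39)*(-9) = 39*(-9) = -351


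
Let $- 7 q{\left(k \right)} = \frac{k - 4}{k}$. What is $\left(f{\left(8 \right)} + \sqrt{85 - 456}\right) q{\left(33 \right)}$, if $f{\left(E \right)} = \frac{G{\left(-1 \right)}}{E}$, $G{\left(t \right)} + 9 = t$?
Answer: $\frac{145}{924} - \frac{29 i \sqrt{371}}{231} \approx 0.15693 - 2.4181 i$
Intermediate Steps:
$G{\left(t \right)} = -9 + t$
$q{\left(k \right)} = - \frac{-4 + k}{7 k}$ ($q{\left(k \right)} = - \frac{\left(k - 4\right) \frac{1}{k}}{7} = - \frac{\left(-4 + k\right) \frac{1}{k}}{7} = - \frac{\frac{1}{k} \left(-4 + k\right)}{7} = - \frac{-4 + k}{7 k}$)
$f{\left(E \right)} = - \frac{10}{E}$ ($f{\left(E \right)} = \frac{-9 - 1}{E} = - \frac{10}{E}$)
$\left(f{\left(8 \right)} + \sqrt{85 - 456}\right) q{\left(33 \right)} = \left(- \frac{10}{8} + \sqrt{85 - 456}\right) \frac{4 - 33}{7 \cdot 33} = \left(\left(-10\right) \frac{1}{8} + \sqrt{-371}\right) \frac{1}{7} \cdot \frac{1}{33} \left(4 - 33\right) = \left(- \frac{5}{4} + i \sqrt{371}\right) \frac{1}{7} \cdot \frac{1}{33} \left(-29\right) = \left(- \frac{5}{4} + i \sqrt{371}\right) \left(- \frac{29}{231}\right) = \frac{145}{924} - \frac{29 i \sqrt{371}}{231}$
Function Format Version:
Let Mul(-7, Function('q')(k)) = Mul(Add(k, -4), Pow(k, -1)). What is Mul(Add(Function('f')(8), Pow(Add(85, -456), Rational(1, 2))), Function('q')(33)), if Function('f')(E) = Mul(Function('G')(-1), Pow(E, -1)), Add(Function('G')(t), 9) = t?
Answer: Add(Rational(145, 924), Mul(Rational(-29, 231), I, Pow(371, Rational(1, 2)))) ≈ Add(0.15693, Mul(-2.4181, I))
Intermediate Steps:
Function('G')(t) = Add(-9, t)
Function('q')(k) = Mul(Rational(-1, 7), Pow(k, -1), Add(-4, k)) (Function('q')(k) = Mul(Rational(-1, 7), Mul(Add(k, -4), Pow(k, -1))) = Mul(Rational(-1, 7), Mul(Add(-4, k), Pow(k, -1))) = Mul(Rational(-1, 7), Mul(Pow(k, -1), Add(-4, k))) = Mul(Rational(-1, 7), Pow(k, -1), Add(-4, k)))
Function('f')(E) = Mul(-10, Pow(E, -1)) (Function('f')(E) = Mul(Add(-9, -1), Pow(E, -1)) = Mul(-10, Pow(E, -1)))
Mul(Add(Function('f')(8), Pow(Add(85, -456), Rational(1, 2))), Function('q')(33)) = Mul(Add(Mul(-10, Pow(8, -1)), Pow(Add(85, -456), Rational(1, 2))), Mul(Rational(1, 7), Pow(33, -1), Add(4, Mul(-1, 33)))) = Mul(Add(Mul(-10, Rational(1, 8)), Pow(-371, Rational(1, 2))), Mul(Rational(1, 7), Rational(1, 33), Add(4, -33))) = Mul(Add(Rational(-5, 4), Mul(I, Pow(371, Rational(1, 2)))), Mul(Rational(1, 7), Rational(1, 33), -29)) = Mul(Add(Rational(-5, 4), Mul(I, Pow(371, Rational(1, 2)))), Rational(-29, 231)) = Add(Rational(145, 924), Mul(Rational(-29, 231), I, Pow(371, Rational(1, 2))))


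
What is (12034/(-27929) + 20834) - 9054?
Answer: 29908326/2539 ≈ 11780.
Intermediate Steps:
(12034/(-27929) + 20834) - 9054 = (12034*(-1/27929) + 20834) - 9054 = (-1094/2539 + 20834) - 9054 = 52896432/2539 - 9054 = 29908326/2539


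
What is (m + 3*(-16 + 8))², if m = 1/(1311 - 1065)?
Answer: 34845409/60516 ≈ 575.80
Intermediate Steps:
m = 1/246 ≈ 0.0040650
(m + 3*(-16 + 8))² = (1/246 + 3*(-16 + 8))² = (1/246 + 3*(-8))² = (1/246 - 24)² = (-5903/246)² = 34845409/60516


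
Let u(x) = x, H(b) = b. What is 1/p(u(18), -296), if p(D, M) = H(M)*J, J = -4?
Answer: 1/1184 ≈ 0.00084459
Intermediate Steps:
p(D, M) = -4*M (p(D, M) = M*(-4) = -4*M)
1/p(u(18), -296) = 1/(-4*(-296)) = 1/1184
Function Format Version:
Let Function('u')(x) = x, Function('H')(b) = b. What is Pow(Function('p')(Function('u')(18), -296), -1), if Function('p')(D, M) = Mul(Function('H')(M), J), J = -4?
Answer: Rational(1, 1184) ≈ 0.00084459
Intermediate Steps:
Function('p')(D, M) = Mul(-4, M) (Function('p')(D, M) = Mul(M, -4) = Mul(-4, M))
Pow(Function('p')(Function('u')(18), -296), -1) = Pow(Mul(-4, -296), -1) = Pow(1184, -1) = Rational(1, 1184)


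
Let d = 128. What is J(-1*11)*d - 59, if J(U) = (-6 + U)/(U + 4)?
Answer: 1763/7 ≈ 251.86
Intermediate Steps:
J(U) = (-6 + U)/(4 + U)
J(-1*11)*d - 59 = ((-6 - 1*11)/(4 - 1*11))*128 - 59 = ((-6 - 11)/(4 - 11))*128 - 59 = (-17/(-7))*128 - 59 = -1/7*(-17)*128 - 59 = (17/7)*128 - 59 = 2176/7 - 59 = 1763/7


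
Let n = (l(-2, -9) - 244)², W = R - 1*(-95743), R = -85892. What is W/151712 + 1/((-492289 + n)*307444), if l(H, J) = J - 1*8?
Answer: 20072629495095/309131942576336 ≈ 0.064932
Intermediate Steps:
l(H, J) = -8 + J (l(H, J) = J - 8 = -8 + J)
W = 9851 (W = -85892 - 1*(-95743) = -85892 + 95743 = 9851)
n = 68121 (n = ((-8 - 9) - 244)² = (-17 - 244)² = (-261)² = 68121)
W/151712 + 1/((-492289 + n)*307444) = 9851/151712 + 1/((-492289 + 68121)*307444) = 9851*(1/151712) + (1/307444)/(-424168) = 9851/151712 - 1/424168*1/307444 = 9851/151712 - 1/130407906592 = 20072629495095/309131942576336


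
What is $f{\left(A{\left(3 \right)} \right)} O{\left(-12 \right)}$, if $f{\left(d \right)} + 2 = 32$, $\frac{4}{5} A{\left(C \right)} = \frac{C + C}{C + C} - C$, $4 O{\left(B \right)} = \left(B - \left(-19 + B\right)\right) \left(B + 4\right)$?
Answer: $-1140$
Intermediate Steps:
$O{\left(B \right)} = 19 + \frac{19 B}{4}$ ($O{\left(B \right)} = \frac{\left(B - \left(-19 + B\right)\right) \left(B + 4\right)}{4} = \frac{19 \left(4 + B\right)}{4} = \frac{76 + 19 B}{4} = 19 + \frac{19 B}{4}$)
$A{\left(C \right)} = \frac{5}{4} - \frac{5 C}{4}$ ($A{\left(C \right)} = \frac{5 \left(\frac{C + C}{C + C} - C\right)}{4} = \frac{5 \left(\frac{2 C}{2 C} - C\right)}{4} = \frac{5 \left(2 C \frac{1}{2 C} - C\right)}{4} = \frac{5 \left(1 - C\right)}{4} = \frac{5}{4} - \frac{5 C}{4}$)
$f{\left(d \right)} = 30$ ($f{\left(d \right)} = -2 + 32 = 30$)
$f{\left(A{\left(3 \right)} \right)} O{\left(-12 \right)} = 30 \left(19 + \frac{19}{4} \left(-12\right)\right) = 30 \left(19 - 57\right) = 30 \left(-38\right) = -1140$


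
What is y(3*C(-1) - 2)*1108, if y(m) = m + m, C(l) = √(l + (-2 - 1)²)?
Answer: -4432 + 13296*√2 ≈ 14371.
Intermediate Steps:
C(l) = √(9 + l) (C(l) = √(l + (-3)²) = √(l + 9) = √(9 + l))
y(m) = 2*m
y(3*C(-1) - 2)*1108 = (2*(3*√(9 - 1) - 2))*1108 = (2*(3*√8 - 2))*1108 = (2*(3*(2*√2) - 2))*1108 = (2*(6*√2 - 2))*1108 = (2*(-2 + 6*√2))*1108 = (-4 + 12*√2)*1108 = -4432 + 13296*√2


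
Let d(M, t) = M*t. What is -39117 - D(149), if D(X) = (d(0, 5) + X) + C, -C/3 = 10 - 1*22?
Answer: -39302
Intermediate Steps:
C = 36 (C = -3*(10 - 1*22) = -3*(10 - 22) = -3*(-12) = 36)
D(X) = 36 + X (D(X) = (0*5 + X) + 36 = (0 + X) + 36 = X + 36 = 36 + X)
-39117 - D(149) = -39117 - (36 + 149) = -39117 - 1*185 = -39117 - 185 = -39302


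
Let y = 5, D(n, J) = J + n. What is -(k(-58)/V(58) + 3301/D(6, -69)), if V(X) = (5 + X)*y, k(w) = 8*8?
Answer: 16441/315 ≈ 52.194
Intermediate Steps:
k(w) = 64
V(X) = 25 + 5*X (V(X) = (5 + X)*5 = 25 + 5*X)
-(k(-58)/V(58) + 3301/D(6, -69)) = -(64/(25 + 5*58) + 3301/(-69 + 6)) = -(64/(25 + 290) + 3301/(-63)) = -(64/315 + 3301*(-1/63)) = -(64*(1/315) - 3301/63) = -(64/315 - 3301/63) = -1*(-16441/315) = 16441/315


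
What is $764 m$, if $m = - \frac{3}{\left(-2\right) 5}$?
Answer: $\frac{1146}{5} \approx 229.2$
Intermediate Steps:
$m = \frac{3}{10}$ ($m = - \frac{3}{-10} = \left(-3\right) \left(- \frac{1}{10}\right) = \frac{3}{10} \approx 0.3$)
$764 m = 764 \cdot \frac{3}{10} = \frac{1146}{5}$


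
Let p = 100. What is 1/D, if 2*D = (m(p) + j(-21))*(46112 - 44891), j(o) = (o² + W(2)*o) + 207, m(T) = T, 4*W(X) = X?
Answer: 4/1800975 ≈ 2.2210e-6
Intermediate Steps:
W(X) = X/4
j(o) = 207 + o² + o/2 (j(o) = (o² + ((¼)*2)*o) + 207 = (o² + o/2) + 207 = 207 + o² + o/2)
D = 1800975/4 (D = ((100 + (207 + (-21)² + (½)*(-21)))*(46112 - 44891))/2 = ((100 + (207 + 441 - 21/2))*1221)/2 = ((100 + 1275/2)*1221)/2 = ((1475/2)*1221)/2 = (½)*(1800975/2) = 1800975/4 ≈ 4.5024e+5)
1/D = 1/(1800975/4) = 4/1800975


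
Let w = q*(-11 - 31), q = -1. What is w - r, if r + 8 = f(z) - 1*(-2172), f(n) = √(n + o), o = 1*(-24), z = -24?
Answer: -2122 - 4*I*√3 ≈ -2122.0 - 6.9282*I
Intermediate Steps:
o = -24
f(n) = √(-24 + n) (f(n) = √(n - 24) = √(-24 + n))
w = 42 (w = -(-11 - 31) = -1*(-42) = 42)
r = 2164 + 4*I*√3 (r = -8 + (√(-24 - 24) - 1*(-2172)) = -8 + (√(-48) + 2172) = -8 + (4*I*√3 + 2172) = -8 + (2172 + 4*I*√3) = 2164 + 4*I*√3 ≈ 2164.0 + 6.9282*I)
w - r = 42 - (2164 + 4*I*√3) = 42 + (-2164 - 4*I*√3) = -2122 - 4*I*√3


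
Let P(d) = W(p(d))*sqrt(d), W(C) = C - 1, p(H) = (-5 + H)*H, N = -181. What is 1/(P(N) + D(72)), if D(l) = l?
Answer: 72/205133137909 - 33665*I*sqrt(181)/205133137909 ≈ 3.5099e-10 - 2.2079e-6*I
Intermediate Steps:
p(H) = H*(-5 + H)
W(C) = -1 + C
P(d) = sqrt(d)*(-1 + d*(-5 + d)) (P(d) = (-1 + d*(-5 + d))*sqrt(d) = sqrt(d)*(-1 + d*(-5 + d)))
1/(P(N) + D(72)) = 1/(sqrt(-181)*(-1 - 181*(-5 - 181)) + 72) = 1/((I*sqrt(181))*(-1 - 181*(-186)) + 72) = 1/((I*sqrt(181))*(-1 + 33666) + 72) = 1/((I*sqrt(181))*33665 + 72) = 1/(33665*I*sqrt(181) + 72) = 1/(72 + 33665*I*sqrt(181))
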